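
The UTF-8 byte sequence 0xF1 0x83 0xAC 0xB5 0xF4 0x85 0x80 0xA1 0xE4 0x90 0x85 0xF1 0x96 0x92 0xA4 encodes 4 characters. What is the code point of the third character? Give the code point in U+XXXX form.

U+4405

Offset 0: leading byte 0xF1 = 11110001 → 4-byte char #1 = F1 83 AC B5.
Offset 4: leading byte 0xF4 = 11110100 → 4-byte char #2 = F4 85 80 A1.
Offset 8: leading byte 0xE4 = 11100100 → 3-byte char #3 = E4 90 85.
Leading byte 0xE4 = 11100100 matches 1110xxxx → 3-byte sequence.
Byte 1: 0xE4 = 11100100, payload 0100 (4 bits).
Byte 2: 0x90 = 10010000 (10xxxxxx ✓), payload 010000.
Byte 3: 0x85 = 10000101 (10xxxxxx ✓), payload 000101.
Concatenate: 0100010000000101 = 0x4405 (16 bits → U+4405).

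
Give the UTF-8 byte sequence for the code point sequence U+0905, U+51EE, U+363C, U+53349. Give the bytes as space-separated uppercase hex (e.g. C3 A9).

E0 A4 85 E5 87 AE E3 98 BC F1 93 8D 89

U+0905: 3-byte form → E0 A4 85.
U+51EE: 3-byte form → E5 87 AE.
U+363C: 3-byte form → E3 98 BC.
U+53349: 4-byte form → F1 93 8D 89.
Concatenated (13 bytes): E0 A4 85 E5 87 AE E3 98 BC F1 93 8D 89.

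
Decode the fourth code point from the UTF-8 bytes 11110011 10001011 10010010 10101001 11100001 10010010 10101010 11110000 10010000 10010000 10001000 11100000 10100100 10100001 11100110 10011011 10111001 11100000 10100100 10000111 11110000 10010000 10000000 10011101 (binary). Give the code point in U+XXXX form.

U+0921

Offset 0: leading byte 0xF3 = 11110011 → 4-byte char #1 = F3 8B 92 A9.
Offset 4: leading byte 0xE1 = 11100001 → 3-byte char #2 = E1 92 AA.
Offset 7: leading byte 0xF0 = 11110000 → 4-byte char #3 = F0 90 90 88.
Offset 11: leading byte 0xE0 = 11100000 → 3-byte char #4 = E0 A4 A1.
Leading byte 0xE0 = 11100000 matches 1110xxxx → 3-byte sequence.
Byte 1: 0xE0 = 11100000, payload 0000 (4 bits).
Byte 2: 0xA4 = 10100100 (10xxxxxx ✓), payload 100100.
Byte 3: 0xA1 = 10100001 (10xxxxxx ✓), payload 100001.
Concatenate: 0000100100100001 = 0x921 (16 bits → U+0921).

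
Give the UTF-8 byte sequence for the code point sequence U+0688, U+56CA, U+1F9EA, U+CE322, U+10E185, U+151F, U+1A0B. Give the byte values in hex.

U+0688: 2-byte form → DA 88.
U+56CA: 3-byte form → E5 9B 8A.
U+1F9EA: 4-byte form → F0 9F A7 AA.
U+CE322: 4-byte form → F3 8E 8C A2.
U+10E185: 4-byte form → F4 8E 86 85.
U+151F: 3-byte form → E1 94 9F.
U+1A0B: 3-byte form → E1 A8 8B.
Concatenated (23 bytes): DA 88 E5 9B 8A F0 9F A7 AA F3 8E 8C A2 F4 8E 86 85 E1 94 9F E1 A8 8B.

DA 88 E5 9B 8A F0 9F A7 AA F3 8E 8C A2 F4 8E 86 85 E1 94 9F E1 A8 8B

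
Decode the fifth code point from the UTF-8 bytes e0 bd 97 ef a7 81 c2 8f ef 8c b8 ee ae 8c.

U+EB8C

Offset 0: leading byte 0xE0 = 11100000 → 3-byte char #1 = E0 BD 97.
Offset 3: leading byte 0xEF = 11101111 → 3-byte char #2 = EF A7 81.
Offset 6: leading byte 0xC2 = 11000010 → 2-byte char #3 = C2 8F.
Offset 8: leading byte 0xEF = 11101111 → 3-byte char #4 = EF 8C B8.
Offset 11: leading byte 0xEE = 11101110 → 3-byte char #5 = EE AE 8C.
Leading byte 0xEE = 11101110 matches 1110xxxx → 3-byte sequence.
Byte 1: 0xEE = 11101110, payload 1110 (4 bits).
Byte 2: 0xAE = 10101110 (10xxxxxx ✓), payload 101110.
Byte 3: 0x8C = 10001100 (10xxxxxx ✓), payload 001100.
Concatenate: 1110101110001100 = 0xEB8C (16 bits → U+EB8C).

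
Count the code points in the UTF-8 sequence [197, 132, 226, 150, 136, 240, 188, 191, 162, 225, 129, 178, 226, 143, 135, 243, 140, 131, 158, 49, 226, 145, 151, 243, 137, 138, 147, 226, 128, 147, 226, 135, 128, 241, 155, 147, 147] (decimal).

Byte at offset 0: 0xC5 = 11000101 → 2-byte char (#1). Advance 2.
Byte at offset 2: 0xE2 = 11100010 → 3-byte char (#2). Advance 3.
Byte at offset 5: 0xF0 = 11110000 → 4-byte char (#3). Advance 4.
Byte at offset 9: 0xE1 = 11100001 → 3-byte char (#4). Advance 3.
Byte at offset 12: 0xE2 = 11100010 → 3-byte char (#5). Advance 3.
Byte at offset 15: 0xF3 = 11110011 → 4-byte char (#6). Advance 4.
Byte at offset 19: 0x31 = 00110001 → 1-byte char (#7). Advance 1.
Byte at offset 20: 0xE2 = 11100010 → 3-byte char (#8). Advance 3.
Byte at offset 23: 0xF3 = 11110011 → 4-byte char (#9). Advance 4.
Byte at offset 27: 0xE2 = 11100010 → 3-byte char (#10). Advance 3.
Byte at offset 30: 0xE2 = 11100010 → 3-byte char (#11). Advance 3.
Byte at offset 33: 0xF1 = 11110001 → 4-byte char (#12). Advance 4.
Reached end at offset 37 after 12 code points.

12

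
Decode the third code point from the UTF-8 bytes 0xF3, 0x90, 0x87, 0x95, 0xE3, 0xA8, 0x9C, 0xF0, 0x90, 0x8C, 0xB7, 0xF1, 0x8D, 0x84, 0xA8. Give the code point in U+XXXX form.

Offset 0: leading byte 0xF3 = 11110011 → 4-byte char #1 = F3 90 87 95.
Offset 4: leading byte 0xE3 = 11100011 → 3-byte char #2 = E3 A8 9C.
Offset 7: leading byte 0xF0 = 11110000 → 4-byte char #3 = F0 90 8C B7.
Leading byte 0xF0 = 11110000 matches 11110xxx → 4-byte sequence.
Byte 1: 0xF0 = 11110000, payload 000 (3 bits).
Byte 2: 0x90 = 10010000 (10xxxxxx ✓), payload 010000.
Byte 3: 0x8C = 10001100 (10xxxxxx ✓), payload 001100.
Byte 4: 0xB7 = 10110111 (10xxxxxx ✓), payload 110111.
Concatenate: 000010000001100110111 = 0x10337 (21 bits → U+10337).

U+10337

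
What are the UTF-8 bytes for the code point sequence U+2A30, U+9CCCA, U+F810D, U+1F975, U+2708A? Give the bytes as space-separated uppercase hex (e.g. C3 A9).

U+2A30: 3-byte form → E2 A8 B0.
U+9CCCA: 4-byte form → F2 9C B3 8A.
U+F810D: 4-byte form → F3 B8 84 8D.
U+1F975: 4-byte form → F0 9F A5 B5.
U+2708A: 4-byte form → F0 A7 82 8A.
Concatenated (19 bytes): E2 A8 B0 F2 9C B3 8A F3 B8 84 8D F0 9F A5 B5 F0 A7 82 8A.

E2 A8 B0 F2 9C B3 8A F3 B8 84 8D F0 9F A5 B5 F0 A7 82 8A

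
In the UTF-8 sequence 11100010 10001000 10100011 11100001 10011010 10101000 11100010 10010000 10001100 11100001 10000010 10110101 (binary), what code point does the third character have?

Offset 0: leading byte 0xE2 = 11100010 → 3-byte char #1 = E2 88 A3.
Offset 3: leading byte 0xE1 = 11100001 → 3-byte char #2 = E1 9A A8.
Offset 6: leading byte 0xE2 = 11100010 → 3-byte char #3 = E2 90 8C.
Leading byte 0xE2 = 11100010 matches 1110xxxx → 3-byte sequence.
Byte 1: 0xE2 = 11100010, payload 0010 (4 bits).
Byte 2: 0x90 = 10010000 (10xxxxxx ✓), payload 010000.
Byte 3: 0x8C = 10001100 (10xxxxxx ✓), payload 001100.
Concatenate: 0010010000001100 = 0x240C (16 bits → U+240C).

U+240C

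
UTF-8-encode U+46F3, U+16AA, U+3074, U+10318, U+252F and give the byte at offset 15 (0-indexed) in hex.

0xAF

U+46F3 → 3-byte form E4 9B B3 at offsets 0–2.
U+16AA → 3-byte form E1 9A AA at offsets 3–5.
U+3074 → 3-byte form E3 81 B4 at offsets 6–8.
U+10318 → 4-byte form F0 90 8C 98 at offsets 9–12.
U+252F → 3-byte form E2 94 AF at offsets 13–15.
Offset 15 falls in char 5's range; it's byte 3 of E2 94 AF = 0xAF.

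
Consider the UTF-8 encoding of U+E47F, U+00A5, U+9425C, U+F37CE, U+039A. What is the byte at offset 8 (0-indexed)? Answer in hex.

0x9C

U+E47F → 3-byte form EE 91 BF at offsets 0–2.
U+00A5 → 2-byte form C2 A5 at offsets 3–4.
U+9425C → 4-byte form F2 94 89 9C at offsets 5–8.
Offset 8 falls in char 3's range; it's byte 4 of F2 94 89 9C = 0x9C.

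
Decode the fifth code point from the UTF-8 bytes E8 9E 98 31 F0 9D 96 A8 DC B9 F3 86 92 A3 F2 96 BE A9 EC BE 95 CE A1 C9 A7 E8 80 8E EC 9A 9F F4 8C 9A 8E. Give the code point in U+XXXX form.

U+C64A3

Offset 0: leading byte 0xE8 = 11101000 → 3-byte char #1 = E8 9E 98.
Offset 3: leading byte 0x31 = 00110001 → 1-byte char #2 = 31.
Offset 4: leading byte 0xF0 = 11110000 → 4-byte char #3 = F0 9D 96 A8.
Offset 8: leading byte 0xDC = 11011100 → 2-byte char #4 = DC B9.
Offset 10: leading byte 0xF3 = 11110011 → 4-byte char #5 = F3 86 92 A3.
Leading byte 0xF3 = 11110011 matches 11110xxx → 4-byte sequence.
Byte 1: 0xF3 = 11110011, payload 011 (3 bits).
Byte 2: 0x86 = 10000110 (10xxxxxx ✓), payload 000110.
Byte 3: 0x92 = 10010010 (10xxxxxx ✓), payload 010010.
Byte 4: 0xA3 = 10100011 (10xxxxxx ✓), payload 100011.
Concatenate: 011000110010010100011 = 0xC64A3 (21 bits → U+C64A3).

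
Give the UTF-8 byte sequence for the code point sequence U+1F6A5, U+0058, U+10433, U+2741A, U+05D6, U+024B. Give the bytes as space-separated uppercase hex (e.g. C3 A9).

U+1F6A5: 4-byte form → F0 9F 9A A5.
U+0058: 1-byte form → 58.
U+10433: 4-byte form → F0 90 90 B3.
U+2741A: 4-byte form → F0 A7 90 9A.
U+05D6: 2-byte form → D7 96.
U+024B: 2-byte form → C9 8B.
Concatenated (17 bytes): F0 9F 9A A5 58 F0 90 90 B3 F0 A7 90 9A D7 96 C9 8B.

F0 9F 9A A5 58 F0 90 90 B3 F0 A7 90 9A D7 96 C9 8B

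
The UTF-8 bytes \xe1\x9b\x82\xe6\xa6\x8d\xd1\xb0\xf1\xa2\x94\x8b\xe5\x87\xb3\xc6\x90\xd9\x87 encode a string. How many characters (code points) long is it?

7

Byte at offset 0: 0xE1 = 11100001 → 3-byte char (#1). Advance 3.
Byte at offset 3: 0xE6 = 11100110 → 3-byte char (#2). Advance 3.
Byte at offset 6: 0xD1 = 11010001 → 2-byte char (#3). Advance 2.
Byte at offset 8: 0xF1 = 11110001 → 4-byte char (#4). Advance 4.
Byte at offset 12: 0xE5 = 11100101 → 3-byte char (#5). Advance 3.
Byte at offset 15: 0xC6 = 11000110 → 2-byte char (#6). Advance 2.
Byte at offset 17: 0xD9 = 11011001 → 2-byte char (#7). Advance 2.
Reached end at offset 19 after 7 code points.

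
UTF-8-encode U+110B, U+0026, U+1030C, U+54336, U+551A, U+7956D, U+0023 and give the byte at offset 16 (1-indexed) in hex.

1-indexed offset 16 is 0-indexed offset 15.
U+110B → 3-byte form E1 84 8B at offsets 0–2.
U+0026 → 1-byte form 26 at offsets 3–3.
U+1030C → 4-byte form F0 90 8C 8C at offsets 4–7.
U+54336 → 4-byte form F1 94 8C B6 at offsets 8–11.
U+551A → 3-byte form E5 94 9A at offsets 12–14.
U+7956D → 4-byte form F1 B9 95 AD at offsets 15–18.
Offset 15 falls in char 6's range; it's byte 1 of F1 B9 95 AD = 0xF1.

0xF1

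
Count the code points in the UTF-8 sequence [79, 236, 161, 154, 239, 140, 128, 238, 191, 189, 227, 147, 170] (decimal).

Byte at offset 0: 0x4F = 01001111 → 1-byte char (#1). Advance 1.
Byte at offset 1: 0xEC = 11101100 → 3-byte char (#2). Advance 3.
Byte at offset 4: 0xEF = 11101111 → 3-byte char (#3). Advance 3.
Byte at offset 7: 0xEE = 11101110 → 3-byte char (#4). Advance 3.
Byte at offset 10: 0xE3 = 11100011 → 3-byte char (#5). Advance 3.
Reached end at offset 13 after 5 code points.

5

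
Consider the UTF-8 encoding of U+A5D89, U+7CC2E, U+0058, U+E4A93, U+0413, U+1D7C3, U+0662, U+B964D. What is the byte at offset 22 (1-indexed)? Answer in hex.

0xF2

1-indexed offset 22 is 0-indexed offset 21.
U+A5D89 → 4-byte form F2 A5 B6 89 at offsets 0–3.
U+7CC2E → 4-byte form F1 BC B0 AE at offsets 4–7.
U+0058 → 1-byte form 58 at offsets 8–8.
U+E4A93 → 4-byte form F3 A4 AA 93 at offsets 9–12.
U+0413 → 2-byte form D0 93 at offsets 13–14.
U+1D7C3 → 4-byte form F0 9D 9F 83 at offsets 15–18.
U+0662 → 2-byte form D9 A2 at offsets 19–20.
U+B964D → 4-byte form F2 B9 99 8D at offsets 21–24.
Offset 21 falls in char 8's range; it's byte 1 of F2 B9 99 8D = 0xF2.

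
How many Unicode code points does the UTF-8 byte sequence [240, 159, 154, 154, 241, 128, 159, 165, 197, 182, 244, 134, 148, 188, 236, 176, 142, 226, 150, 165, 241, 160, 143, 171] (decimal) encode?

Byte at offset 0: 0xF0 = 11110000 → 4-byte char (#1). Advance 4.
Byte at offset 4: 0xF1 = 11110001 → 4-byte char (#2). Advance 4.
Byte at offset 8: 0xC5 = 11000101 → 2-byte char (#3). Advance 2.
Byte at offset 10: 0xF4 = 11110100 → 4-byte char (#4). Advance 4.
Byte at offset 14: 0xEC = 11101100 → 3-byte char (#5). Advance 3.
Byte at offset 17: 0xE2 = 11100010 → 3-byte char (#6). Advance 3.
Byte at offset 20: 0xF1 = 11110001 → 4-byte char (#7). Advance 4.
Reached end at offset 24 after 7 code points.

7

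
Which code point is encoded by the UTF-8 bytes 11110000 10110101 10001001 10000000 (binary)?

Leading byte 0xF0 = 11110000 matches 11110xxx → 4-byte sequence.
Byte 1: 0xF0 = 11110000, payload 000 (3 bits).
Byte 2: 0xB5 = 10110101 (10xxxxxx ✓), payload 110101.
Byte 3: 0x89 = 10001001 (10xxxxxx ✓), payload 001001.
Byte 4: 0x80 = 10000000 (10xxxxxx ✓), payload 000000.
Concatenate: 000110101001001000000 = 0x35240 (21 bits → U+35240).

U+35240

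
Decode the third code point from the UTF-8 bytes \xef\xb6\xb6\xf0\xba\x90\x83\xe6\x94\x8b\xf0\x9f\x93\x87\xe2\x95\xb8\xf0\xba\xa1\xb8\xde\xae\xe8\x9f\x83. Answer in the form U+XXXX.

U+650B

Offset 0: leading byte 0xEF = 11101111 → 3-byte char #1 = EF B6 B6.
Offset 3: leading byte 0xF0 = 11110000 → 4-byte char #2 = F0 BA 90 83.
Offset 7: leading byte 0xE6 = 11100110 → 3-byte char #3 = E6 94 8B.
Leading byte 0xE6 = 11100110 matches 1110xxxx → 3-byte sequence.
Byte 1: 0xE6 = 11100110, payload 0110 (4 bits).
Byte 2: 0x94 = 10010100 (10xxxxxx ✓), payload 010100.
Byte 3: 0x8B = 10001011 (10xxxxxx ✓), payload 001011.
Concatenate: 0110010100001011 = 0x650B (16 bits → U+650B).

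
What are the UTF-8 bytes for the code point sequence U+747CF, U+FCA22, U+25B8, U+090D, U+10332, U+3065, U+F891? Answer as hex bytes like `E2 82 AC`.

U+747CF: 4-byte form → F1 B4 9F 8F.
U+FCA22: 4-byte form → F3 BC A8 A2.
U+25B8: 3-byte form → E2 96 B8.
U+090D: 3-byte form → E0 A4 8D.
U+10332: 4-byte form → F0 90 8C B2.
U+3065: 3-byte form → E3 81 A5.
U+F891: 3-byte form → EF A2 91.
Concatenated (24 bytes): F1 B4 9F 8F F3 BC A8 A2 E2 96 B8 E0 A4 8D F0 90 8C B2 E3 81 A5 EF A2 91.

F1 B4 9F 8F F3 BC A8 A2 E2 96 B8 E0 A4 8D F0 90 8C B2 E3 81 A5 EF A2 91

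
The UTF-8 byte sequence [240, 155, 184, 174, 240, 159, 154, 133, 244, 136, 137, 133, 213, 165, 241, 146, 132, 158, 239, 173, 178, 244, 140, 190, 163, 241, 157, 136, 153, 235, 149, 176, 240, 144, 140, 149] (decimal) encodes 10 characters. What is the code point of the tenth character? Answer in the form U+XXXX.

Offset 0: leading byte 0xF0 = 11110000 → 4-byte char #1 = F0 9B B8 AE.
Offset 4: leading byte 0xF0 = 11110000 → 4-byte char #2 = F0 9F 9A 85.
Offset 8: leading byte 0xF4 = 11110100 → 4-byte char #3 = F4 88 89 85.
Offset 12: leading byte 0xD5 = 11010101 → 2-byte char #4 = D5 A5.
Offset 14: leading byte 0xF1 = 11110001 → 4-byte char #5 = F1 92 84 9E.
Offset 18: leading byte 0xEF = 11101111 → 3-byte char #6 = EF AD B2.
Offset 21: leading byte 0xF4 = 11110100 → 4-byte char #7 = F4 8C BE A3.
Offset 25: leading byte 0xF1 = 11110001 → 4-byte char #8 = F1 9D 88 99.
Offset 29: leading byte 0xEB = 11101011 → 3-byte char #9 = EB 95 B0.
Offset 32: leading byte 0xF0 = 11110000 → 4-byte char #10 = F0 90 8C 95.
Leading byte 0xF0 = 11110000 matches 11110xxx → 4-byte sequence.
Byte 1: 0xF0 = 11110000, payload 000 (3 bits).
Byte 2: 0x90 = 10010000 (10xxxxxx ✓), payload 010000.
Byte 3: 0x8C = 10001100 (10xxxxxx ✓), payload 001100.
Byte 4: 0x95 = 10010101 (10xxxxxx ✓), payload 010101.
Concatenate: 000010000001100010101 = 0x10315 (21 bits → U+10315).

U+10315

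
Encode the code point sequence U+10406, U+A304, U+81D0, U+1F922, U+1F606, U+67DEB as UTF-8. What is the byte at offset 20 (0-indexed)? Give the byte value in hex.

0xB7

U+10406 → 4-byte form F0 90 90 86 at offsets 0–3.
U+A304 → 3-byte form EA 8C 84 at offsets 4–6.
U+81D0 → 3-byte form E8 87 90 at offsets 7–9.
U+1F922 → 4-byte form F0 9F A4 A2 at offsets 10–13.
U+1F606 → 4-byte form F0 9F 98 86 at offsets 14–17.
U+67DEB → 4-byte form F1 A7 B7 AB at offsets 18–21.
Offset 20 falls in char 6's range; it's byte 3 of F1 A7 B7 AB = 0xB7.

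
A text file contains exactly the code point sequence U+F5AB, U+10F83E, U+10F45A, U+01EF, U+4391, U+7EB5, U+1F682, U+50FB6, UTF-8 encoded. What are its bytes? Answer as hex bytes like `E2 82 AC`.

U+F5AB: 3-byte form → EF 96 AB.
U+10F83E: 4-byte form → F4 8F A0 BE.
U+10F45A: 4-byte form → F4 8F 91 9A.
U+01EF: 2-byte form → C7 AF.
U+4391: 3-byte form → E4 8E 91.
U+7EB5: 3-byte form → E7 BA B5.
U+1F682: 4-byte form → F0 9F 9A 82.
U+50FB6: 4-byte form → F1 90 BE B6.
Concatenated (27 bytes): EF 96 AB F4 8F A0 BE F4 8F 91 9A C7 AF E4 8E 91 E7 BA B5 F0 9F 9A 82 F1 90 BE B6.

EF 96 AB F4 8F A0 BE F4 8F 91 9A C7 AF E4 8E 91 E7 BA B5 F0 9F 9A 82 F1 90 BE B6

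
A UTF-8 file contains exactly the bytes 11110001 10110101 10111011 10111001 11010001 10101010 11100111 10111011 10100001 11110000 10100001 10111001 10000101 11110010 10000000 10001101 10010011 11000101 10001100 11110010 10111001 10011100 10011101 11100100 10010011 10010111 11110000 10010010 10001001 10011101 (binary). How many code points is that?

9

Byte at offset 0: 0xF1 = 11110001 → 4-byte char (#1). Advance 4.
Byte at offset 4: 0xD1 = 11010001 → 2-byte char (#2). Advance 2.
Byte at offset 6: 0xE7 = 11100111 → 3-byte char (#3). Advance 3.
Byte at offset 9: 0xF0 = 11110000 → 4-byte char (#4). Advance 4.
Byte at offset 13: 0xF2 = 11110010 → 4-byte char (#5). Advance 4.
Byte at offset 17: 0xC5 = 11000101 → 2-byte char (#6). Advance 2.
Byte at offset 19: 0xF2 = 11110010 → 4-byte char (#7). Advance 4.
Byte at offset 23: 0xE4 = 11100100 → 3-byte char (#8). Advance 3.
Byte at offset 26: 0xF0 = 11110000 → 4-byte char (#9). Advance 4.
Reached end at offset 30 after 9 code points.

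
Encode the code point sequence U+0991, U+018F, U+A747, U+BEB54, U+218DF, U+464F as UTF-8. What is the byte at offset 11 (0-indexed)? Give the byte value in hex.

0x94

U+0991 → 3-byte form E0 A6 91 at offsets 0–2.
U+018F → 2-byte form C6 8F at offsets 3–4.
U+A747 → 3-byte form EA 9D 87 at offsets 5–7.
U+BEB54 → 4-byte form F2 BE AD 94 at offsets 8–11.
Offset 11 falls in char 4's range; it's byte 4 of F2 BE AD 94 = 0x94.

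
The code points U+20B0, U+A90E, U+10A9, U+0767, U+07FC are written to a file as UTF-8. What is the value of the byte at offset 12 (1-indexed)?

1-indexed offset 12 is 0-indexed offset 11.
U+20B0 → 3-byte form E2 82 B0 at offsets 0–2.
U+A90E → 3-byte form EA A4 8E at offsets 3–5.
U+10A9 → 3-byte form E1 82 A9 at offsets 6–8.
U+0767 → 2-byte form DD A7 at offsets 9–10.
U+07FC → 2-byte form DF BC at offsets 11–12.
Offset 11 falls in char 5's range; it's byte 1 of DF BC = 0xDF.

0xDF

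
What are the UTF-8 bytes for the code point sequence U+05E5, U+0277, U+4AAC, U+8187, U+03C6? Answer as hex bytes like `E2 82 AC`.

D7 A5 C9 B7 E4 AA AC E8 86 87 CF 86

U+05E5: 2-byte form → D7 A5.
U+0277: 2-byte form → C9 B7.
U+4AAC: 3-byte form → E4 AA AC.
U+8187: 3-byte form → E8 86 87.
U+03C6: 2-byte form → CF 86.
Concatenated (12 bytes): D7 A5 C9 B7 E4 AA AC E8 86 87 CF 86.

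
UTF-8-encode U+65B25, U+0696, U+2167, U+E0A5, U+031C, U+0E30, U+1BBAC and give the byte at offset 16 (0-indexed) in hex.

0xB0

U+65B25 → 4-byte form F1 A5 AC A5 at offsets 0–3.
U+0696 → 2-byte form DA 96 at offsets 4–5.
U+2167 → 3-byte form E2 85 A7 at offsets 6–8.
U+E0A5 → 3-byte form EE 82 A5 at offsets 9–11.
U+031C → 2-byte form CC 9C at offsets 12–13.
U+0E30 → 3-byte form E0 B8 B0 at offsets 14–16.
Offset 16 falls in char 6's range; it's byte 3 of E0 B8 B0 = 0xB0.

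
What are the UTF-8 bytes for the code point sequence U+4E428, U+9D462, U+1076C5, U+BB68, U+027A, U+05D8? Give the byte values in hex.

U+4E428: 4-byte form → F1 8E 90 A8.
U+9D462: 4-byte form → F2 9D 91 A2.
U+1076C5: 4-byte form → F4 87 9B 85.
U+BB68: 3-byte form → EB AD A8.
U+027A: 2-byte form → C9 BA.
U+05D8: 2-byte form → D7 98.
Concatenated (19 bytes): F1 8E 90 A8 F2 9D 91 A2 F4 87 9B 85 EB AD A8 C9 BA D7 98.

F1 8E 90 A8 F2 9D 91 A2 F4 87 9B 85 EB AD A8 C9 BA D7 98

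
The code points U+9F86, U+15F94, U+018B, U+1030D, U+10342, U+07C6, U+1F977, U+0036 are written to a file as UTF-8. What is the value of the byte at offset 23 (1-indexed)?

0xB7

1-indexed offset 23 is 0-indexed offset 22.
U+9F86 → 3-byte form E9 BE 86 at offsets 0–2.
U+15F94 → 4-byte form F0 95 BE 94 at offsets 3–6.
U+018B → 2-byte form C6 8B at offsets 7–8.
U+1030D → 4-byte form F0 90 8C 8D at offsets 9–12.
U+10342 → 4-byte form F0 90 8D 82 at offsets 13–16.
U+07C6 → 2-byte form DF 86 at offsets 17–18.
U+1F977 → 4-byte form F0 9F A5 B7 at offsets 19–22.
Offset 22 falls in char 7's range; it's byte 4 of F0 9F A5 B7 = 0xB7.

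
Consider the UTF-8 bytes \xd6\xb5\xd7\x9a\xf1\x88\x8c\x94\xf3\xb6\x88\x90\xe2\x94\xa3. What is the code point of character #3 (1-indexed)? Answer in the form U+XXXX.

U+48314

Offset 0: leading byte 0xD6 = 11010110 → 2-byte char #1 = D6 B5.
Offset 2: leading byte 0xD7 = 11010111 → 2-byte char #2 = D7 9A.
Offset 4: leading byte 0xF1 = 11110001 → 4-byte char #3 = F1 88 8C 94.
Leading byte 0xF1 = 11110001 matches 11110xxx → 4-byte sequence.
Byte 1: 0xF1 = 11110001, payload 001 (3 bits).
Byte 2: 0x88 = 10001000 (10xxxxxx ✓), payload 001000.
Byte 3: 0x8C = 10001100 (10xxxxxx ✓), payload 001100.
Byte 4: 0x94 = 10010100 (10xxxxxx ✓), payload 010100.
Concatenate: 001001000001100010100 = 0x48314 (21 bits → U+48314).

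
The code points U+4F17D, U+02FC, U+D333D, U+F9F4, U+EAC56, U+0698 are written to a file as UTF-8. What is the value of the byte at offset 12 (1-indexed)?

1-indexed offset 12 is 0-indexed offset 11.
U+4F17D → 4-byte form F1 8F 85 BD at offsets 0–3.
U+02FC → 2-byte form CB BC at offsets 4–5.
U+D333D → 4-byte form F3 93 8C BD at offsets 6–9.
U+F9F4 → 3-byte form EF A7 B4 at offsets 10–12.
Offset 11 falls in char 4's range; it's byte 2 of EF A7 B4 = 0xA7.

0xA7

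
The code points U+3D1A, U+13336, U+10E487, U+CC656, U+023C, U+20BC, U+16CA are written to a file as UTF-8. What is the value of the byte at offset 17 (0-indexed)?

U+3D1A → 3-byte form E3 B4 9A at offsets 0–2.
U+13336 → 4-byte form F0 93 8C B6 at offsets 3–6.
U+10E487 → 4-byte form F4 8E 92 87 at offsets 7–10.
U+CC656 → 4-byte form F3 8C 99 96 at offsets 11–14.
U+023C → 2-byte form C8 BC at offsets 15–16.
U+20BC → 3-byte form E2 82 BC at offsets 17–19.
Offset 17 falls in char 6's range; it's byte 1 of E2 82 BC = 0xE2.

0xE2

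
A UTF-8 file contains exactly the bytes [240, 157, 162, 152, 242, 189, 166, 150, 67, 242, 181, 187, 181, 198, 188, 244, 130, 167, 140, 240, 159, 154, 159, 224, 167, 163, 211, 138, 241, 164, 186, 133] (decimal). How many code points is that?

10

Byte at offset 0: 0xF0 = 11110000 → 4-byte char (#1). Advance 4.
Byte at offset 4: 0xF2 = 11110010 → 4-byte char (#2). Advance 4.
Byte at offset 8: 0x43 = 01000011 → 1-byte char (#3). Advance 1.
Byte at offset 9: 0xF2 = 11110010 → 4-byte char (#4). Advance 4.
Byte at offset 13: 0xC6 = 11000110 → 2-byte char (#5). Advance 2.
Byte at offset 15: 0xF4 = 11110100 → 4-byte char (#6). Advance 4.
Byte at offset 19: 0xF0 = 11110000 → 4-byte char (#7). Advance 4.
Byte at offset 23: 0xE0 = 11100000 → 3-byte char (#8). Advance 3.
Byte at offset 26: 0xD3 = 11010011 → 2-byte char (#9). Advance 2.
Byte at offset 28: 0xF1 = 11110001 → 4-byte char (#10). Advance 4.
Reached end at offset 32 after 10 code points.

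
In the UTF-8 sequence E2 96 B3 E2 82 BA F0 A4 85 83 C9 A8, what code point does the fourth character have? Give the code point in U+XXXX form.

Offset 0: leading byte 0xE2 = 11100010 → 3-byte char #1 = E2 96 B3.
Offset 3: leading byte 0xE2 = 11100010 → 3-byte char #2 = E2 82 BA.
Offset 6: leading byte 0xF0 = 11110000 → 4-byte char #3 = F0 A4 85 83.
Offset 10: leading byte 0xC9 = 11001001 → 2-byte char #4 = C9 A8.
Leading byte 0xC9 = 11001001 matches 110xxxxx → 2-byte sequence.
Byte 1: 0xC9 = 11001001, payload 01001 (5 bits).
Byte 2: 0xA8 = 10101000 (10xxxxxx ✓), payload 101000.
Concatenate: 01001101000 = 0x268 (11 bits → U+0268).

U+0268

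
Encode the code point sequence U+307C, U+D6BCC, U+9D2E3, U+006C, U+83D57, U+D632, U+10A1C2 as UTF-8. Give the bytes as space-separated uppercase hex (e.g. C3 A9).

U+307C: 3-byte form → E3 81 BC.
U+D6BCC: 4-byte form → F3 96 AF 8C.
U+9D2E3: 4-byte form → F2 9D 8B A3.
U+006C: 1-byte form → 6C.
U+83D57: 4-byte form → F2 83 B5 97.
U+D632: 3-byte form → ED 98 B2.
U+10A1C2: 4-byte form → F4 8A 87 82.
Concatenated (23 bytes): E3 81 BC F3 96 AF 8C F2 9D 8B A3 6C F2 83 B5 97 ED 98 B2 F4 8A 87 82.

E3 81 BC F3 96 AF 8C F2 9D 8B A3 6C F2 83 B5 97 ED 98 B2 F4 8A 87 82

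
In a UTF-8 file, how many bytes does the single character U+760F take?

U+760F = 0x760F. UTF-8 uses 1 byte below 0x80, 2 below 0x800, 3 below 0x10000, 4 up to 0x10FFFF. 0x760F is in U+0800–U+FFFF → 3 bytes.

3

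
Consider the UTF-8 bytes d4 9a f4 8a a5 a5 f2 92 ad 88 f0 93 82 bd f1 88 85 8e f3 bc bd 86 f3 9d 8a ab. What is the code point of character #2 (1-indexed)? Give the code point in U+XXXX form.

Offset 0: leading byte 0xD4 = 11010100 → 2-byte char #1 = D4 9A.
Offset 2: leading byte 0xF4 = 11110100 → 4-byte char #2 = F4 8A A5 A5.
Leading byte 0xF4 = 11110100 matches 11110xxx → 4-byte sequence.
Byte 1: 0xF4 = 11110100, payload 100 (3 bits).
Byte 2: 0x8A = 10001010 (10xxxxxx ✓), payload 001010.
Byte 3: 0xA5 = 10100101 (10xxxxxx ✓), payload 100101.
Byte 4: 0xA5 = 10100101 (10xxxxxx ✓), payload 100101.
Concatenate: 100001010100101100101 = 0x10A965 (21 bits → U+10A965).

U+10A965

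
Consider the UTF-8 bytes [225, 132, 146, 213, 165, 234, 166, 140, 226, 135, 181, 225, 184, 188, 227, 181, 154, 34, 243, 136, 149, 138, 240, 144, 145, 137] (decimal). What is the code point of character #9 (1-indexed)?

Offset 0: leading byte 0xE1 = 11100001 → 3-byte char #1 = E1 84 92.
Offset 3: leading byte 0xD5 = 11010101 → 2-byte char #2 = D5 A5.
Offset 5: leading byte 0xEA = 11101010 → 3-byte char #3 = EA A6 8C.
Offset 8: leading byte 0xE2 = 11100010 → 3-byte char #4 = E2 87 B5.
Offset 11: leading byte 0xE1 = 11100001 → 3-byte char #5 = E1 B8 BC.
Offset 14: leading byte 0xE3 = 11100011 → 3-byte char #6 = E3 B5 9A.
Offset 17: leading byte 0x22 = 00100010 → 1-byte char #7 = 22.
Offset 18: leading byte 0xF3 = 11110011 → 4-byte char #8 = F3 88 95 8A.
Offset 22: leading byte 0xF0 = 11110000 → 4-byte char #9 = F0 90 91 89.
Leading byte 0xF0 = 11110000 matches 11110xxx → 4-byte sequence.
Byte 1: 0xF0 = 11110000, payload 000 (3 bits).
Byte 2: 0x90 = 10010000 (10xxxxxx ✓), payload 010000.
Byte 3: 0x91 = 10010001 (10xxxxxx ✓), payload 010001.
Byte 4: 0x89 = 10001001 (10xxxxxx ✓), payload 001001.
Concatenate: 000010000010001001001 = 0x10449 (21 bits → U+10449).

U+10449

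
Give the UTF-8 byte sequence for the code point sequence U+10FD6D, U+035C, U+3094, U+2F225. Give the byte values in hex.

U+10FD6D: 4-byte form → F4 8F B5 AD.
U+035C: 2-byte form → CD 9C.
U+3094: 3-byte form → E3 82 94.
U+2F225: 4-byte form → F0 AF 88 A5.
Concatenated (13 bytes): F4 8F B5 AD CD 9C E3 82 94 F0 AF 88 A5.

F4 8F B5 AD CD 9C E3 82 94 F0 AF 88 A5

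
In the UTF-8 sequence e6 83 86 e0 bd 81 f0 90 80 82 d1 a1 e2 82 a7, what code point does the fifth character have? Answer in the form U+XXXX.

Offset 0: leading byte 0xE6 = 11100110 → 3-byte char #1 = E6 83 86.
Offset 3: leading byte 0xE0 = 11100000 → 3-byte char #2 = E0 BD 81.
Offset 6: leading byte 0xF0 = 11110000 → 4-byte char #3 = F0 90 80 82.
Offset 10: leading byte 0xD1 = 11010001 → 2-byte char #4 = D1 A1.
Offset 12: leading byte 0xE2 = 11100010 → 3-byte char #5 = E2 82 A7.
Leading byte 0xE2 = 11100010 matches 1110xxxx → 3-byte sequence.
Byte 1: 0xE2 = 11100010, payload 0010 (4 bits).
Byte 2: 0x82 = 10000010 (10xxxxxx ✓), payload 000010.
Byte 3: 0xA7 = 10100111 (10xxxxxx ✓), payload 100111.
Concatenate: 0010000010100111 = 0x20A7 (16 bits → U+20A7).

U+20A7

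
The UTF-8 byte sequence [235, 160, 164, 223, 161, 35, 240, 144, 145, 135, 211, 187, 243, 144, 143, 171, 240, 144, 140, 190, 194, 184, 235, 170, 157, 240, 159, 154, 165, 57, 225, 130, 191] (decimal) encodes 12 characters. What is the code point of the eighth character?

U+00B8

Offset 0: leading byte 0xEB = 11101011 → 3-byte char #1 = EB A0 A4.
Offset 3: leading byte 0xDF = 11011111 → 2-byte char #2 = DF A1.
Offset 5: leading byte 0x23 = 00100011 → 1-byte char #3 = 23.
Offset 6: leading byte 0xF0 = 11110000 → 4-byte char #4 = F0 90 91 87.
Offset 10: leading byte 0xD3 = 11010011 → 2-byte char #5 = D3 BB.
Offset 12: leading byte 0xF3 = 11110011 → 4-byte char #6 = F3 90 8F AB.
Offset 16: leading byte 0xF0 = 11110000 → 4-byte char #7 = F0 90 8C BE.
Offset 20: leading byte 0xC2 = 11000010 → 2-byte char #8 = C2 B8.
Leading byte 0xC2 = 11000010 matches 110xxxxx → 2-byte sequence.
Byte 1: 0xC2 = 11000010, payload 00010 (5 bits).
Byte 2: 0xB8 = 10111000 (10xxxxxx ✓), payload 111000.
Concatenate: 00010111000 = 0xB8 (11 bits → U+00B8).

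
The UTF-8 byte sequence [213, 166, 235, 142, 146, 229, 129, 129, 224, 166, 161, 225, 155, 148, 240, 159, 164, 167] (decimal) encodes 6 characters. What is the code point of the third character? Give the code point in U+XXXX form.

U+5041

Offset 0: leading byte 0xD5 = 11010101 → 2-byte char #1 = D5 A6.
Offset 2: leading byte 0xEB = 11101011 → 3-byte char #2 = EB 8E 92.
Offset 5: leading byte 0xE5 = 11100101 → 3-byte char #3 = E5 81 81.
Leading byte 0xE5 = 11100101 matches 1110xxxx → 3-byte sequence.
Byte 1: 0xE5 = 11100101, payload 0101 (4 bits).
Byte 2: 0x81 = 10000001 (10xxxxxx ✓), payload 000001.
Byte 3: 0x81 = 10000001 (10xxxxxx ✓), payload 000001.
Concatenate: 0101000001000001 = 0x5041 (16 bits → U+5041).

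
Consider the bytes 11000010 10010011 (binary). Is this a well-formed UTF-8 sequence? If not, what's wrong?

Leading byte 0xC2 = 11000010 → 2-byte form.
Continuation bytes 0x93=10010011 all match 10xxxxxx.
Decoded value 0x93 is ≥ 0x80 (shortest form) and not a surrogate.

valid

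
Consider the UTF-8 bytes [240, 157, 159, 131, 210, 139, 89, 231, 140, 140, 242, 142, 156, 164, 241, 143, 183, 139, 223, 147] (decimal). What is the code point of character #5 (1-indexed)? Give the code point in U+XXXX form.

Offset 0: leading byte 0xF0 = 11110000 → 4-byte char #1 = F0 9D 9F 83.
Offset 4: leading byte 0xD2 = 11010010 → 2-byte char #2 = D2 8B.
Offset 6: leading byte 0x59 = 01011001 → 1-byte char #3 = 59.
Offset 7: leading byte 0xE7 = 11100111 → 3-byte char #4 = E7 8C 8C.
Offset 10: leading byte 0xF2 = 11110010 → 4-byte char #5 = F2 8E 9C A4.
Leading byte 0xF2 = 11110010 matches 11110xxx → 4-byte sequence.
Byte 1: 0xF2 = 11110010, payload 010 (3 bits).
Byte 2: 0x8E = 10001110 (10xxxxxx ✓), payload 001110.
Byte 3: 0x9C = 10011100 (10xxxxxx ✓), payload 011100.
Byte 4: 0xA4 = 10100100 (10xxxxxx ✓), payload 100100.
Concatenate: 010001110011100100100 = 0x8E724 (21 bits → U+8E724).

U+8E724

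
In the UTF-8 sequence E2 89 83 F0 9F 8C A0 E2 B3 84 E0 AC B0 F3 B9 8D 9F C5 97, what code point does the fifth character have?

U+F935F

Offset 0: leading byte 0xE2 = 11100010 → 3-byte char #1 = E2 89 83.
Offset 3: leading byte 0xF0 = 11110000 → 4-byte char #2 = F0 9F 8C A0.
Offset 7: leading byte 0xE2 = 11100010 → 3-byte char #3 = E2 B3 84.
Offset 10: leading byte 0xE0 = 11100000 → 3-byte char #4 = E0 AC B0.
Offset 13: leading byte 0xF3 = 11110011 → 4-byte char #5 = F3 B9 8D 9F.
Leading byte 0xF3 = 11110011 matches 11110xxx → 4-byte sequence.
Byte 1: 0xF3 = 11110011, payload 011 (3 bits).
Byte 2: 0xB9 = 10111001 (10xxxxxx ✓), payload 111001.
Byte 3: 0x8D = 10001101 (10xxxxxx ✓), payload 001101.
Byte 4: 0x9F = 10011111 (10xxxxxx ✓), payload 011111.
Concatenate: 011111001001101011111 = 0xF935F (21 bits → U+F935F).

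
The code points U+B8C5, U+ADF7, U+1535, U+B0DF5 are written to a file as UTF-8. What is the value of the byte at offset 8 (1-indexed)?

1-indexed offset 8 is 0-indexed offset 7.
U+B8C5 → 3-byte form EB A3 85 at offsets 0–2.
U+ADF7 → 3-byte form EA B7 B7 at offsets 3–5.
U+1535 → 3-byte form E1 94 B5 at offsets 6–8.
Offset 7 falls in char 3's range; it's byte 2 of E1 94 B5 = 0x94.

0x94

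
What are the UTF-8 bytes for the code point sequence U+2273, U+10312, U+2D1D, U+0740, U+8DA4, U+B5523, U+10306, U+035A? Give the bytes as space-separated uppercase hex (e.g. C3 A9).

U+2273: 3-byte form → E2 89 B3.
U+10312: 4-byte form → F0 90 8C 92.
U+2D1D: 3-byte form → E2 B4 9D.
U+0740: 2-byte form → DD 80.
U+8DA4: 3-byte form → E8 B6 A4.
U+B5523: 4-byte form → F2 B5 94 A3.
U+10306: 4-byte form → F0 90 8C 86.
U+035A: 2-byte form → CD 9A.
Concatenated (25 bytes): E2 89 B3 F0 90 8C 92 E2 B4 9D DD 80 E8 B6 A4 F2 B5 94 A3 F0 90 8C 86 CD 9A.

E2 89 B3 F0 90 8C 92 E2 B4 9D DD 80 E8 B6 A4 F2 B5 94 A3 F0 90 8C 86 CD 9A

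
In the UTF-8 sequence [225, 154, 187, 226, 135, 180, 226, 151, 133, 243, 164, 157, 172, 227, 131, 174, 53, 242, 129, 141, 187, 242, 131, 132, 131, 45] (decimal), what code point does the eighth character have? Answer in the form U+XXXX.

Offset 0: leading byte 0xE1 = 11100001 → 3-byte char #1 = E1 9A BB.
Offset 3: leading byte 0xE2 = 11100010 → 3-byte char #2 = E2 87 B4.
Offset 6: leading byte 0xE2 = 11100010 → 3-byte char #3 = E2 97 85.
Offset 9: leading byte 0xF3 = 11110011 → 4-byte char #4 = F3 A4 9D AC.
Offset 13: leading byte 0xE3 = 11100011 → 3-byte char #5 = E3 83 AE.
Offset 16: leading byte 0x35 = 00110101 → 1-byte char #6 = 35.
Offset 17: leading byte 0xF2 = 11110010 → 4-byte char #7 = F2 81 8D BB.
Offset 21: leading byte 0xF2 = 11110010 → 4-byte char #8 = F2 83 84 83.
Leading byte 0xF2 = 11110010 matches 11110xxx → 4-byte sequence.
Byte 1: 0xF2 = 11110010, payload 010 (3 bits).
Byte 2: 0x83 = 10000011 (10xxxxxx ✓), payload 000011.
Byte 3: 0x84 = 10000100 (10xxxxxx ✓), payload 000100.
Byte 4: 0x83 = 10000011 (10xxxxxx ✓), payload 000011.
Concatenate: 010000011000100000011 = 0x83103 (21 bits → U+83103).

U+83103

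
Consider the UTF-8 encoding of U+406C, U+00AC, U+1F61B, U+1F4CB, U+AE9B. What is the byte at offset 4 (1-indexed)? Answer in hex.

1-indexed offset 4 is 0-indexed offset 3.
U+406C → 3-byte form E4 81 AC at offsets 0–2.
U+00AC → 2-byte form C2 AC at offsets 3–4.
Offset 3 falls in char 2's range; it's byte 1 of C2 AC = 0xC2.

0xC2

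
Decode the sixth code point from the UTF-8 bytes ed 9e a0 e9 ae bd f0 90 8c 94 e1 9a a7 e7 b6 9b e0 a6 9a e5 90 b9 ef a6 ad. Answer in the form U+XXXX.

Offset 0: leading byte 0xED = 11101101 → 3-byte char #1 = ED 9E A0.
Offset 3: leading byte 0xE9 = 11101001 → 3-byte char #2 = E9 AE BD.
Offset 6: leading byte 0xF0 = 11110000 → 4-byte char #3 = F0 90 8C 94.
Offset 10: leading byte 0xE1 = 11100001 → 3-byte char #4 = E1 9A A7.
Offset 13: leading byte 0xE7 = 11100111 → 3-byte char #5 = E7 B6 9B.
Offset 16: leading byte 0xE0 = 11100000 → 3-byte char #6 = E0 A6 9A.
Leading byte 0xE0 = 11100000 matches 1110xxxx → 3-byte sequence.
Byte 1: 0xE0 = 11100000, payload 0000 (4 bits).
Byte 2: 0xA6 = 10100110 (10xxxxxx ✓), payload 100110.
Byte 3: 0x9A = 10011010 (10xxxxxx ✓), payload 011010.
Concatenate: 0000100110011010 = 0x99A (16 bits → U+099A).

U+099A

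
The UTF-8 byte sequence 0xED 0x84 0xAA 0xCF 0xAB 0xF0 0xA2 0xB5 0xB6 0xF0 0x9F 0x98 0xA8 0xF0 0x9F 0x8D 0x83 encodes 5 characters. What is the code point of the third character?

U+22D76

Offset 0: leading byte 0xED = 11101101 → 3-byte char #1 = ED 84 AA.
Offset 3: leading byte 0xCF = 11001111 → 2-byte char #2 = CF AB.
Offset 5: leading byte 0xF0 = 11110000 → 4-byte char #3 = F0 A2 B5 B6.
Leading byte 0xF0 = 11110000 matches 11110xxx → 4-byte sequence.
Byte 1: 0xF0 = 11110000, payload 000 (3 bits).
Byte 2: 0xA2 = 10100010 (10xxxxxx ✓), payload 100010.
Byte 3: 0xB5 = 10110101 (10xxxxxx ✓), payload 110101.
Byte 4: 0xB6 = 10110110 (10xxxxxx ✓), payload 110110.
Concatenate: 000100010110101110110 = 0x22D76 (21 bits → U+22D76).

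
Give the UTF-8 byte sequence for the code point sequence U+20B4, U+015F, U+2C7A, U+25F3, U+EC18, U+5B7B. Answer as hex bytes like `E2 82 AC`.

U+20B4: 3-byte form → E2 82 B4.
U+015F: 2-byte form → C5 9F.
U+2C7A: 3-byte form → E2 B1 BA.
U+25F3: 3-byte form → E2 97 B3.
U+EC18: 3-byte form → EE B0 98.
U+5B7B: 3-byte form → E5 AD BB.
Concatenated (17 bytes): E2 82 B4 C5 9F E2 B1 BA E2 97 B3 EE B0 98 E5 AD BB.

E2 82 B4 C5 9F E2 B1 BA E2 97 B3 EE B0 98 E5 AD BB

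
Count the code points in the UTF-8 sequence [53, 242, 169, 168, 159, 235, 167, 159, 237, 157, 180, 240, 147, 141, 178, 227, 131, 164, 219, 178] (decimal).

7

Byte at offset 0: 0x35 = 00110101 → 1-byte char (#1). Advance 1.
Byte at offset 1: 0xF2 = 11110010 → 4-byte char (#2). Advance 4.
Byte at offset 5: 0xEB = 11101011 → 3-byte char (#3). Advance 3.
Byte at offset 8: 0xED = 11101101 → 3-byte char (#4). Advance 3.
Byte at offset 11: 0xF0 = 11110000 → 4-byte char (#5). Advance 4.
Byte at offset 15: 0xE3 = 11100011 → 3-byte char (#6). Advance 3.
Byte at offset 18: 0xDB = 11011011 → 2-byte char (#7). Advance 2.
Reached end at offset 20 after 7 code points.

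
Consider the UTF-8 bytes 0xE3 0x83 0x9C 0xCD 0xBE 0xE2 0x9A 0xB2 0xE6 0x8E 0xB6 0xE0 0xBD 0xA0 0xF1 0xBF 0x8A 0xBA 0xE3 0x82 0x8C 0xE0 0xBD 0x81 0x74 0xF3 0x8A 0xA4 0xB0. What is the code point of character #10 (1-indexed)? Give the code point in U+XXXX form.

Offset 0: leading byte 0xE3 = 11100011 → 3-byte char #1 = E3 83 9C.
Offset 3: leading byte 0xCD = 11001101 → 2-byte char #2 = CD BE.
Offset 5: leading byte 0xE2 = 11100010 → 3-byte char #3 = E2 9A B2.
Offset 8: leading byte 0xE6 = 11100110 → 3-byte char #4 = E6 8E B6.
Offset 11: leading byte 0xE0 = 11100000 → 3-byte char #5 = E0 BD A0.
Offset 14: leading byte 0xF1 = 11110001 → 4-byte char #6 = F1 BF 8A BA.
Offset 18: leading byte 0xE3 = 11100011 → 3-byte char #7 = E3 82 8C.
Offset 21: leading byte 0xE0 = 11100000 → 3-byte char #8 = E0 BD 81.
Offset 24: leading byte 0x74 = 01110100 → 1-byte char #9 = 74.
Offset 25: leading byte 0xF3 = 11110011 → 4-byte char #10 = F3 8A A4 B0.
Leading byte 0xF3 = 11110011 matches 11110xxx → 4-byte sequence.
Byte 1: 0xF3 = 11110011, payload 011 (3 bits).
Byte 2: 0x8A = 10001010 (10xxxxxx ✓), payload 001010.
Byte 3: 0xA4 = 10100100 (10xxxxxx ✓), payload 100100.
Byte 4: 0xB0 = 10110000 (10xxxxxx ✓), payload 110000.
Concatenate: 011001010100100110000 = 0xCA930 (21 bits → U+CA930).

U+CA930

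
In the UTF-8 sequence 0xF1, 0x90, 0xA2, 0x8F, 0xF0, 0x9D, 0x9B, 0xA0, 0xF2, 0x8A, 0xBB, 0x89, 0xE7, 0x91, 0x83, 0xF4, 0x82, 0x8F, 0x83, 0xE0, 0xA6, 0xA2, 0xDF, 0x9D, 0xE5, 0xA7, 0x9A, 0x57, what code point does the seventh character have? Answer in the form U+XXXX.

U+07DD

Offset 0: leading byte 0xF1 = 11110001 → 4-byte char #1 = F1 90 A2 8F.
Offset 4: leading byte 0xF0 = 11110000 → 4-byte char #2 = F0 9D 9B A0.
Offset 8: leading byte 0xF2 = 11110010 → 4-byte char #3 = F2 8A BB 89.
Offset 12: leading byte 0xE7 = 11100111 → 3-byte char #4 = E7 91 83.
Offset 15: leading byte 0xF4 = 11110100 → 4-byte char #5 = F4 82 8F 83.
Offset 19: leading byte 0xE0 = 11100000 → 3-byte char #6 = E0 A6 A2.
Offset 22: leading byte 0xDF = 11011111 → 2-byte char #7 = DF 9D.
Leading byte 0xDF = 11011111 matches 110xxxxx → 2-byte sequence.
Byte 1: 0xDF = 11011111, payload 11111 (5 bits).
Byte 2: 0x9D = 10011101 (10xxxxxx ✓), payload 011101.
Concatenate: 11111011101 = 0x7DD (11 bits → U+07DD).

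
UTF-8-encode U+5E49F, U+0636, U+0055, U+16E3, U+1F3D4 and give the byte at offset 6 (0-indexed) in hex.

0x55

U+5E49F → 4-byte form F1 9E 92 9F at offsets 0–3.
U+0636 → 2-byte form D8 B6 at offsets 4–5.
U+0055 → 1-byte form 55 at offsets 6–6.
Offset 6 falls in char 3's range; it's byte 1 of 55 = 0x55.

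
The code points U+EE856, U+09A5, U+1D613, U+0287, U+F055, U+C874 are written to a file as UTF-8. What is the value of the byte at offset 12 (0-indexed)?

0x87

U+EE856 → 4-byte form F3 AE A1 96 at offsets 0–3.
U+09A5 → 3-byte form E0 A6 A5 at offsets 4–6.
U+1D613 → 4-byte form F0 9D 98 93 at offsets 7–10.
U+0287 → 2-byte form CA 87 at offsets 11–12.
Offset 12 falls in char 4's range; it's byte 2 of CA 87 = 0x87.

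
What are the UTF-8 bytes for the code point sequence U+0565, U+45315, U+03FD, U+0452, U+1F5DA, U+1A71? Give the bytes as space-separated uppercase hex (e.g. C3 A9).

U+0565: 2-byte form → D5 A5.
U+45315: 4-byte form → F1 85 8C 95.
U+03FD: 2-byte form → CF BD.
U+0452: 2-byte form → D1 92.
U+1F5DA: 4-byte form → F0 9F 97 9A.
U+1A71: 3-byte form → E1 A9 B1.
Concatenated (17 bytes): D5 A5 F1 85 8C 95 CF BD D1 92 F0 9F 97 9A E1 A9 B1.

D5 A5 F1 85 8C 95 CF BD D1 92 F0 9F 97 9A E1 A9 B1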